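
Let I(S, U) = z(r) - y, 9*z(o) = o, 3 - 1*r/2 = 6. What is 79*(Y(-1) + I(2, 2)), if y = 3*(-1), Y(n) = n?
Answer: 316/3 ≈ 105.33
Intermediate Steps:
r = -6 (r = 6 - 2*6 = 6 - 12 = -6)
z(o) = o/9
y = -3
I(S, U) = 7/3 (I(S, U) = (⅑)*(-6) - 1*(-3) = -⅔ + 3 = 7/3)
79*(Y(-1) + I(2, 2)) = 79*(-1 + 7/3) = 79*(4/3) = 316/3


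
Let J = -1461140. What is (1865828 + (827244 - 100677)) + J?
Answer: 1131255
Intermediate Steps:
(1865828 + (827244 - 100677)) + J = (1865828 + (827244 - 100677)) - 1461140 = (1865828 + 726567) - 1461140 = 2592395 - 1461140 = 1131255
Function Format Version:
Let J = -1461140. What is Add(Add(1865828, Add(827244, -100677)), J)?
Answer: 1131255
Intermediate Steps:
Add(Add(1865828, Add(827244, -100677)), J) = Add(Add(1865828, Add(827244, -100677)), -1461140) = Add(Add(1865828, 726567), -1461140) = Add(2592395, -1461140) = 1131255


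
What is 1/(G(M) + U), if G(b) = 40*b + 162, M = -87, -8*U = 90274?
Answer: -4/58409 ≈ -6.8483e-5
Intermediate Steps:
U = -45137/4 (U = -⅛*90274 = -45137/4 ≈ -11284.)
G(b) = 162 + 40*b
1/(G(M) + U) = 1/((162 + 40*(-87)) - 45137/4) = 1/((162 - 3480) - 45137/4) = 1/(-3318 - 45137/4) = 1/(-58409/4) = -4/58409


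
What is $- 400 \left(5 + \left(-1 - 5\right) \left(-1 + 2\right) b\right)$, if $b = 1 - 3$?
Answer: $-6800$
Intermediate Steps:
$b = -2$
$- 400 \left(5 + \left(-1 - 5\right) \left(-1 + 2\right) b\right) = - 400 \left(5 + \left(-1 - 5\right) \left(-1 + 2\right) \left(-2\right)\right) = - 400 \left(5 + \left(-6\right) 1 \left(-2\right)\right) = - 400 \left(5 - -12\right) = - 400 \left(5 + 12\right) = \left(-400\right) 17 = -6800$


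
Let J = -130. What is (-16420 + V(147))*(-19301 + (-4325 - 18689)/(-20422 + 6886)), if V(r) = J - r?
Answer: 2180923085717/6768 ≈ 3.2224e+8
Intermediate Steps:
V(r) = -130 - r
(-16420 + V(147))*(-19301 + (-4325 - 18689)/(-20422 + 6886)) = (-16420 + (-130 - 1*147))*(-19301 + (-4325 - 18689)/(-20422 + 6886)) = (-16420 + (-130 - 147))*(-19301 - 23014/(-13536)) = (-16420 - 277)*(-19301 - 23014*(-1/13536)) = -16697*(-19301 + 11507/6768) = -16697*(-130617661/6768) = 2180923085717/6768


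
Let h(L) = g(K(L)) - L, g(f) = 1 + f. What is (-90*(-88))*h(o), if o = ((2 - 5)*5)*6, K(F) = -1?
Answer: 712800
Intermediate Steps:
o = -90 (o = -3*5*6 = -15*6 = -90)
h(L) = -L (h(L) = (1 - 1) - L = 0 - L = -L)
(-90*(-88))*h(o) = (-90*(-88))*(-1*(-90)) = 7920*90 = 712800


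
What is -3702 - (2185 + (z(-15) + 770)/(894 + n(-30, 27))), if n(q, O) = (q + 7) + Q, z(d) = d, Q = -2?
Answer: -5116558/869 ≈ -5887.9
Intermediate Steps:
n(q, O) = 5 + q (n(q, O) = (q + 7) - 2 = (7 + q) - 2 = 5 + q)
-3702 - (2185 + (z(-15) + 770)/(894 + n(-30, 27))) = -3702 - (2185 + (-15 + 770)/(894 + (5 - 30))) = -3702 - (2185 + 755/(894 - 25)) = -3702 - (2185 + 755/869) = -3702 - 1*1899520/869 = -3702 - 1899520/869 = -5116558/869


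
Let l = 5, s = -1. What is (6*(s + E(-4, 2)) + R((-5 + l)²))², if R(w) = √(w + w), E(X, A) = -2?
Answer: 324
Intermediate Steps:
R(w) = √2*√w (R(w) = √(2*w) = √2*√w)
(6*(s + E(-4, 2)) + R((-5 + l)²))² = (6*(-1 - 2) + √2*√((-5 + 5)²))² = (6*(-3) + √2*√(0²))² = (-18 + √2*√0)² = (-18 + √2*0)² = (-18 + 0)² = (-18)² = 324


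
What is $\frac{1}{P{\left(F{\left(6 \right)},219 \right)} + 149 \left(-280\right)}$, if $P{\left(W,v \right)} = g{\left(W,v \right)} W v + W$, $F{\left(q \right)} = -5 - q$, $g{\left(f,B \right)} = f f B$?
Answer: $- \frac{1}{63877822} \approx -1.5655 \cdot 10^{-8}$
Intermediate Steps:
$g{\left(f,B \right)} = B f^{2}$ ($g{\left(f,B \right)} = f^{2} B = B f^{2}$)
$P{\left(W,v \right)} = W + W^{3} v^{2}$ ($P{\left(W,v \right)} = v W^{2} W v + W = v W^{3} v + W = W^{3} v^{2} + W = W + W^{3} v^{2}$)
$\frac{1}{P{\left(F{\left(6 \right)},219 \right)} + 149 \left(-280\right)} = \frac{1}{\left(\left(-5 - 6\right) + \left(-5 - 6\right)^{3} \cdot 219^{2}\right) + 149 \left(-280\right)} = \frac{1}{\left(\left(-5 - 6\right) + \left(-5 - 6\right)^{3} \cdot 47961\right) - 41720} = \frac{1}{\left(-11 + \left(-11\right)^{3} \cdot 47961\right) - 41720} = \frac{1}{\left(-11 - 63836091\right) - 41720} = \frac{1}{-63836102 - 41720} = \frac{1}{-63877822} = - \frac{1}{63877822}$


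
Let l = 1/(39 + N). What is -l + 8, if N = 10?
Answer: 391/49 ≈ 7.9796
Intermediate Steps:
l = 1/49 (l = 1/(39 + 10) = 1/49 ≈ 0.020408)
-l + 8 = -1*1/49 + 8 = -1/49 + 8 = 391/49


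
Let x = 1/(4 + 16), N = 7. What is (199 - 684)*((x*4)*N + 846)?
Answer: -410989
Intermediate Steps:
x = 1/20 ≈ 0.050000
(199 - 684)*((x*4)*N + 846) = (199 - 684)*(((1/20)*4)*7 + 846) = -485*((⅕)*7 + 846) = -485*(7/5 + 846) = -485*4237/5 = -410989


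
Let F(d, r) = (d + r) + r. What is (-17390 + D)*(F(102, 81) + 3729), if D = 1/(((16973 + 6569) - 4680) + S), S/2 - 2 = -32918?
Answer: -296501413263/4270 ≈ -6.9438e+7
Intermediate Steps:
F(d, r) = d + 2*r
S = -65832 (S = 4 + 2*(-32918) = 4 - 65836 = -65832)
D = -1/46970 (D = 1/(((16973 + 6569) - 4680) - 65832) = 1/((23542 - 4680) - 65832) = 1/(18862 - 65832) = 1/(-46970) = -1/46970 ≈ -2.1290e-5)
(-17390 + D)*(F(102, 81) + 3729) = (-17390 - 1/46970)*((102 + 2*81) + 3729) = -816808301*((102 + 162) + 3729)/46970 = -816808301*(264 + 3729)/46970 = -816808301/46970*3993 = -296501413263/4270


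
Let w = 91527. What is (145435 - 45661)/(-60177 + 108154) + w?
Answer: 4391290653/47977 ≈ 91529.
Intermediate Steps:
(145435 - 45661)/(-60177 + 108154) + w = (145435 - 45661)/(-60177 + 108154) + 91527 = 99774/47977 + 91527 = 4391290653/47977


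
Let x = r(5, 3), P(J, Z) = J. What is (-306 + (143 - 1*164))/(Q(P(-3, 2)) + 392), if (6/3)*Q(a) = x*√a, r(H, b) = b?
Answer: -512736/614683 + 1962*I*√3/614683 ≈ -0.83415 + 0.0055285*I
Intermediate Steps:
x = 3
Q(a) = 3*√a/2 (Q(a) = (3*√a)/2 = 3*√a/2)
(-306 + (143 - 1*164))/(Q(P(-3, 2)) + 392) = (-306 + (143 - 1*164))/(3*√(-3)/2 + 392) = (-306 + (143 - 164))/(3*(I*√3)/2 + 392) = (-306 - 21)/(3*I*√3/2 + 392) = -327/(392 + 3*I*√3/2)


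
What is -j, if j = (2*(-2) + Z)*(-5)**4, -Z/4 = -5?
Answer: -10000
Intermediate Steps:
Z = 20 (Z = -4*(-5) = 20)
j = 10000 (j = (2*(-2) + 20)*(-5)**4 = (-4 + 20)*625 = 16*625 = 10000)
-j = -1*10000 = -10000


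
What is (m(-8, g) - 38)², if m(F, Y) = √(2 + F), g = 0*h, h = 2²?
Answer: (38 - I*√6)² ≈ 1438.0 - 186.16*I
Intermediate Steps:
h = 4
g = 0 (g = 0*4 = 0)
(m(-8, g) - 38)² = (√(2 - 8) - 38)² = (√(-6) - 38)² = (I*√6 - 38)² = (-38 + I*√6)²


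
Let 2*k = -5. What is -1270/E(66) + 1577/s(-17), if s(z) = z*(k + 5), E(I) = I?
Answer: -158057/2805 ≈ -56.348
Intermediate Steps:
k = -5/2 (k = (½)*(-5) = -5/2 ≈ -2.5000)
s(z) = 5*z/2 (s(z) = z*(-5/2 + 5) = z*(5/2) = 5*z/2)
-1270/E(66) + 1577/s(-17) = -1270/66 + 1577/(((5/2)*(-17))) = -1270*1/66 + 1577/(-85/2) = -635/33 + 1577*(-2/85) = -635/33 - 3154/85 = -158057/2805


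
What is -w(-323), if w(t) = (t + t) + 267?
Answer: 379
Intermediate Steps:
w(t) = 267 + 2*t (w(t) = 2*t + 267 = 267 + 2*t)
-w(-323) = -(267 + 2*(-323)) = -(267 - 646) = -1*(-379) = 379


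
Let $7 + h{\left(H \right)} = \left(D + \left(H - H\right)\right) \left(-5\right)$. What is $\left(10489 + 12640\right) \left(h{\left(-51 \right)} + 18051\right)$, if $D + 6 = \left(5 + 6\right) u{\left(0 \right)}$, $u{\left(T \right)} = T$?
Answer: $418033546$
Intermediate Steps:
$D = -6$ ($D = -6 + \left(5 + 6\right) 0 = -6 + 11 \cdot 0 = -6 + 0 = -6$)
$h{\left(H \right)} = 23$ ($h{\left(H \right)} = -7 + \left(-6 + \left(H - H\right)\right) \left(-5\right) = -7 + \left(-6 + 0\right) \left(-5\right) = -7 - -30 = -7 + 30 = 23$)
$\left(10489 + 12640\right) \left(h{\left(-51 \right)} + 18051\right) = \left(10489 + 12640\right) \left(23 + 18051\right) = 23129 \cdot 18074 = 418033546$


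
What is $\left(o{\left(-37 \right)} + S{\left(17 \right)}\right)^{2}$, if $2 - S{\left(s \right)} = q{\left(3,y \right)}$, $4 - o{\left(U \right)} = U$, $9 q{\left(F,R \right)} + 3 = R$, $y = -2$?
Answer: $\frac{153664}{81} \approx 1897.1$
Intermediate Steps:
$q{\left(F,R \right)} = - \frac{1}{3} + \frac{R}{9}$
$o{\left(U \right)} = 4 - U$
$S{\left(s \right)} = \frac{23}{9}$ ($S{\left(s \right)} = 2 - \left(- \frac{1}{3} + \frac{1}{9} \left(-2\right)\right) = 2 - \left(- \frac{1}{3} - \frac{2}{9}\right) = 2 - - \frac{5}{9} = 2 + \frac{5}{9} = \frac{23}{9}$)
$\left(o{\left(-37 \right)} + S{\left(17 \right)}\right)^{2} = \left(\left(4 - -37\right) + \frac{23}{9}\right)^{2} = \left(\left(4 + 37\right) + \frac{23}{9}\right)^{2} = \left(41 + \frac{23}{9}\right)^{2} = \left(\frac{392}{9}\right)^{2} = \frac{153664}{81}$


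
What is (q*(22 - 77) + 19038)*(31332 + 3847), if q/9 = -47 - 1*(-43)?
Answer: 739392222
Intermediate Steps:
q = -36 (q = 9*(-47 - 1*(-43)) = 9*(-47 + 43) = 9*(-4) = -36)
(q*(22 - 77) + 19038)*(31332 + 3847) = (-36*(22 - 77) + 19038)*(31332 + 3847) = (-36*(-55) + 19038)*35179 = (1980 + 19038)*35179 = 21018*35179 = 739392222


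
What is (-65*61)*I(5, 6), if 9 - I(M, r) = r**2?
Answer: 107055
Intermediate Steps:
I(M, r) = 9 - r**2
(-65*61)*I(5, 6) = (-65*61)*(9 - 1*6**2) = -3965*(9 - 1*36) = -3965*(9 - 36) = -3965*(-27) = 107055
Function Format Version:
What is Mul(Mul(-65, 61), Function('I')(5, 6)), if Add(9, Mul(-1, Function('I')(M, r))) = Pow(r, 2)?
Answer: 107055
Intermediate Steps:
Function('I')(M, r) = Add(9, Mul(-1, Pow(r, 2)))
Mul(Mul(-65, 61), Function('I')(5, 6)) = Mul(Mul(-65, 61), Add(9, Mul(-1, Pow(6, 2)))) = Mul(-3965, Add(9, Mul(-1, 36))) = Mul(-3965, Add(9, -36)) = Mul(-3965, -27) = 107055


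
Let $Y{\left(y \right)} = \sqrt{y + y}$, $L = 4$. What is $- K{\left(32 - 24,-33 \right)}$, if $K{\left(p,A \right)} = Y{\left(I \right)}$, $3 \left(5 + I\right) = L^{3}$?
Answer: $- \frac{7 \sqrt{6}}{3} \approx -5.7155$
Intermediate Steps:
$I = \frac{49}{3}$ ($I = -5 + \frac{4^{3}}{3} = -5 + \frac{1}{3} \cdot 64 = -5 + \frac{64}{3} = \frac{49}{3} \approx 16.333$)
$Y{\left(y \right)} = \sqrt{2} \sqrt{y}$ ($Y{\left(y \right)} = \sqrt{2 y} = \sqrt{2} \sqrt{y}$)
$K{\left(p,A \right)} = \frac{7 \sqrt{6}}{3}$ ($K{\left(p,A \right)} = \sqrt{2} \sqrt{\frac{49}{3}} = \sqrt{2} \frac{7 \sqrt{3}}{3} = \frac{7 \sqrt{6}}{3}$)
$- K{\left(32 - 24,-33 \right)} = - \frac{7 \sqrt{6}}{3}$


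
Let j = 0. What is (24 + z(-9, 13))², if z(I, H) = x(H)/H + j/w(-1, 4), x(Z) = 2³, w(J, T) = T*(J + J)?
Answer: 102400/169 ≈ 605.92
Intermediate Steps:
w(J, T) = 2*J*T (w(J, T) = T*(2*J) = 2*J*T)
x(Z) = 8
z(I, H) = 8/H (z(I, H) = 8/H + 0/((2*(-1)*4)) = 8/H + 0/(-8) = 8/H + 0*(-⅛) = 8/H + 0 = 8/H)
(24 + z(-9, 13))² = (24 + 8/13)² = (320/13)² = 102400/169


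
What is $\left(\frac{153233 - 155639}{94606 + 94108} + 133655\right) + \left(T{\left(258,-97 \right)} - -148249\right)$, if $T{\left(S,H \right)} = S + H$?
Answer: $\frac{26614806002}{94357} \approx 2.8207 \cdot 10^{5}$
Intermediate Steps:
$T{\left(S,H \right)} = H + S$
$\left(\frac{153233 - 155639}{94606 + 94108} + 133655\right) + \left(T{\left(258,-97 \right)} - -148249\right) = \left(\frac{153233 - 155639}{94606 + 94108} + 133655\right) + \left(\left(-97 + 258\right) - -148249\right) = \left(- \frac{2406}{188714} + 133655\right) + \left(161 + 148249\right) = \left(\left(-2406\right) \frac{1}{188714} + 133655\right) + 148410 = \left(- \frac{1203}{94357} + 133655\right) + 148410 = \frac{12611283632}{94357} + 148410 = \frac{26614806002}{94357}$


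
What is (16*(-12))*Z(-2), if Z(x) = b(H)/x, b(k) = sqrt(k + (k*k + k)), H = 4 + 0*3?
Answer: 192*sqrt(6) ≈ 470.30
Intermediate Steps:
H = 4 (H = 4 + 0 = 4)
b(k) = sqrt(k**2 + 2*k) (b(k) = sqrt(k + (k**2 + k)) = sqrt(k + (k + k**2)) = sqrt(k**2 + 2*k))
Z(x) = 2*sqrt(6)/x (Z(x) = sqrt(4*(2 + 4))/x = sqrt(4*6)/x = sqrt(24)/x = (2*sqrt(6))/x = 2*sqrt(6)/x)
(16*(-12))*Z(-2) = (16*(-12))*(2*sqrt(6)/(-2)) = -384*sqrt(6)*(-1)/2 = -(-192)*sqrt(6) = 192*sqrt(6)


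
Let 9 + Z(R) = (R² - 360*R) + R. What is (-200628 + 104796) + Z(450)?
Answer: -54891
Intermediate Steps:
Z(R) = -9 + R² - 359*R (Z(R) = -9 + ((R² - 360*R) + R) = -9 + (R² - 359*R) = -9 + R² - 359*R)
(-200628 + 104796) + Z(450) = (-200628 + 104796) + (-9 + 450² - 359*450) = -95832 + (-9 + 202500 - 161550) = -95832 + 40941 = -54891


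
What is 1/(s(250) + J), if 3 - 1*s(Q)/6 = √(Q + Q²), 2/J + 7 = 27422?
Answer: -1691066860/212197591457527 - 11273733375*√2510/848790365830108 ≈ -0.00067340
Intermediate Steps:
J = 2/27415 (J = 2/(-7 + 27422) = 2/27415 ≈ 7.2953e-5)
s(Q) = 18 - 6*√(Q + Q²)
1/(s(250) + J) = 1/((18 - 6*5*√10*√(1 + 250)) + 2/27415) = 1/((18 - 6*5*√2510) + 2/27415) = 1/((18 - 30*√2510) + 2/27415) = 1/(493472/27415 - 30*√2510)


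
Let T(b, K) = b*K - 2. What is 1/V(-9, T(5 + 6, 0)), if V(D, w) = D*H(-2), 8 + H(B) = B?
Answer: 1/90 ≈ 0.011111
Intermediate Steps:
H(B) = -8 + B
T(b, K) = -2 + K*b (T(b, K) = K*b - 2 = -2 + K*b)
V(D, w) = -10*D (V(D, w) = D*(-8 - 2) = D*(-10) = -10*D)
1/V(-9, T(5 + 6, 0)) = 1/(-10*(-9)) = 1/90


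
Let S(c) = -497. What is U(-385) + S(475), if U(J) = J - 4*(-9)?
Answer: -846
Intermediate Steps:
U(J) = 36 + J (U(J) = J + 36 = 36 + J)
U(-385) + S(475) = (36 - 385) - 497 = -349 - 497 = -846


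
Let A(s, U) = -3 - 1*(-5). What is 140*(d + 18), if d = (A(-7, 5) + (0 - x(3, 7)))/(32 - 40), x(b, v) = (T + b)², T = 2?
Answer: 5845/2 ≈ 2922.5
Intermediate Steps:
x(b, v) = (2 + b)²
A(s, U) = 2 (A(s, U) = -3 + 5 = 2)
d = 23/8 (d = (2 + (0 - (2 + 3)²))/(32 - 40) = (2 + (0 - 1*5²))/(-8) = (2 + (0 - 1*25))*(-⅛) = (2 + (0 - 25))*(-⅛) = (2 - 25)*(-⅛) = -23*(-⅛) = 23/8 ≈ 2.8750)
140*(d + 18) = 140*(23/8 + 18) = 140*(167/8) = 5845/2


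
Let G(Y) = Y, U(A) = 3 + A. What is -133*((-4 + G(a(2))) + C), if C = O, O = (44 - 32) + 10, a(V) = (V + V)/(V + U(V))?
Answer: -2470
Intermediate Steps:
a(V) = 2*V/(3 + 2*V) (a(V) = (V + V)/(V + (3 + V)) = (2*V)/(3 + 2*V) = 2*V/(3 + 2*V))
O = 22 (O = 12 + 10 = 22)
C = 22
-133*((-4 + G(a(2))) + C) = -133*((-4 + 2*2/(3 + 2*2)) + 22) = -133*((-4 + 2*2/(3 + 4)) + 22) = -133*((-4 + 2*2/7) + 22) = -133*((-4 + 2*2*(⅐)) + 22) = -133*((-4 + 4/7) + 22) = -133*(-24/7 + 22) = -133*130/7 = -2470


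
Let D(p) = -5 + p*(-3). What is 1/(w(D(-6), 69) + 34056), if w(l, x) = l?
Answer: 1/34069 ≈ 2.9352e-5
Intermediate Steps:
D(p) = -5 - 3*p
1/(w(D(-6), 69) + 34056) = 1/((-5 - 3*(-6)) + 34056) = 1/((-5 + 18) + 34056) = 1/(13 + 34056) = 1/34069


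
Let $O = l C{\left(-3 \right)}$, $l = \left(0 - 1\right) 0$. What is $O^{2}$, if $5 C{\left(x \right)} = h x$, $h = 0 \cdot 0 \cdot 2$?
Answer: $0$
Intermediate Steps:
$h = 0$ ($h = 0 \cdot 2 = 0$)
$C{\left(x \right)} = 0$ ($C{\left(x \right)} = \frac{0 x}{5} = \frac{1}{5} \cdot 0 = 0$)
$l = 0$ ($l = \left(-1\right) 0 = 0$)
$O = 0$ ($O = 0 \cdot 0 = 0$)
$O^{2} = 0^{2} = 0$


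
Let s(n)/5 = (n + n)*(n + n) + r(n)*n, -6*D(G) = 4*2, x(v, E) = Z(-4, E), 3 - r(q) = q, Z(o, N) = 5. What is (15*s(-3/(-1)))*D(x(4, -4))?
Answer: -3600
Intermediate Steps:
r(q) = 3 - q
x(v, E) = 5
D(G) = -4/3 (D(G) = -2*2/3 = -⅙*8 = -4/3)
s(n) = 20*n² + 5*n*(3 - n) (s(n) = 5*((n + n)*(n + n) + (3 - n)*n) = 5*((2*n)*(2*n) + n*(3 - n)) = 5*(4*n² + n*(3 - n)) = 20*n² + 5*n*(3 - n))
(15*s(-3/(-1)))*D(x(4, -4)) = (15*(15*(-3/(-1))*(1 - 3/(-1))))*(-4/3) = (15*(15*(-3*(-1))*(1 - 3*(-1))))*(-4/3) = (15*(15*3*(1 + 3)))*(-4/3) = (15*(15*3*4))*(-4/3) = (15*180)*(-4/3) = 2700*(-4/3) = -3600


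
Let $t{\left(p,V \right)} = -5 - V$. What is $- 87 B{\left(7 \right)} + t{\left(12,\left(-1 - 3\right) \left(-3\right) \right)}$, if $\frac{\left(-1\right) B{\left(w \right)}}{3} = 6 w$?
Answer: $10945$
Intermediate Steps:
$B{\left(w \right)} = - 18 w$ ($B{\left(w \right)} = - 3 \cdot 6 w = - 18 w$)
$- 87 B{\left(7 \right)} + t{\left(12,\left(-1 - 3\right) \left(-3\right) \right)} = - 87 \left(\left(-18\right) 7\right) - \left(5 + \left(-1 - 3\right) \left(-3\right)\right) = \left(-87\right) \left(-126\right) - \left(5 - -12\right) = 10962 - 17 = 10945$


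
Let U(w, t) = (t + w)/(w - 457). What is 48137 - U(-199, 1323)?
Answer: 7894749/164 ≈ 48139.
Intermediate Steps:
U(w, t) = (t + w)/(-457 + w)
48137 - U(-199, 1323) = 48137 - (1323 - 199)/(-457 - 199) = 48137 - 1124/(-656) = 48137 - (-1)*1124/656 = 48137 - 1*(-281/164) = 48137 + 281/164 = 7894749/164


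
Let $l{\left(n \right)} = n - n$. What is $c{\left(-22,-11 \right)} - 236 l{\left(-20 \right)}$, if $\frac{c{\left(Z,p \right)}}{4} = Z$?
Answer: $-88$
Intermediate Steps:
$c{\left(Z,p \right)} = 4 Z$
$l{\left(n \right)} = 0$
$c{\left(-22,-11 \right)} - 236 l{\left(-20 \right)} = 4 \left(-22\right) - 0 = -88 + 0 = -88$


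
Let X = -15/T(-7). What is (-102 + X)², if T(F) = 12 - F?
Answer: 3814209/361 ≈ 10566.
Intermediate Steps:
X = -15/19 (X = -15/(12 - 1*(-7)) = -15/(12 + 7) = -15/19 ≈ -0.78947)
(-102 + X)² = (-102 - 15/19)² = (-1953/19)² = 3814209/361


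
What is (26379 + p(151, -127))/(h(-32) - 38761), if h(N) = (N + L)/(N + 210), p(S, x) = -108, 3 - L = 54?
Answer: -1558746/2299847 ≈ -0.67776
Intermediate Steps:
L = -51 (L = 3 - 1*54 = 3 - 54 = -51)
h(N) = (-51 + N)/(210 + N) (h(N) = (N - 51)/(N + 210) = (-51 + N)/(210 + N))
(26379 + p(151, -127))/(h(-32) - 38761) = (26379 - 108)/((-51 - 32)/(210 - 32) - 38761) = 26271/(-83/178 - 38761) = 26271/(-6899541/178) = 26271*(-178/6899541) = -1558746/2299847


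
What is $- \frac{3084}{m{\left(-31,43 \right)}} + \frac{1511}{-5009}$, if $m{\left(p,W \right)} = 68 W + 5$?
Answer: $- \frac{19873475}{14671361} \approx -1.3546$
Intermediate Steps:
$m{\left(p,W \right)} = 5 + 68 W$
$- \frac{3084}{m{\left(-31,43 \right)}} + \frac{1511}{-5009} = - \frac{3084}{5 + 68 \cdot 43} + \frac{1511}{-5009} = - \frac{3084}{5 + 2924} + 1511 \left(- \frac{1}{5009}\right) = - \frac{3084}{2929} - \frac{1511}{5009} = - \frac{19873475}{14671361}$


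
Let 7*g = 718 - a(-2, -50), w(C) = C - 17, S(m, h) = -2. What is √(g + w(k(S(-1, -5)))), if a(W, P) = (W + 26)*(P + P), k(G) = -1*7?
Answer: 5*√826/7 ≈ 20.529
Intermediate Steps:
k(G) = -7
a(W, P) = 2*P*(26 + W) (a(W, P) = (26 + W)*(2*P) = 2*P*(26 + W))
w(C) = -17 + C
g = 3118/7 (g = (718 - 2*(-50)*(26 - 2))/7 = (718 - 2*(-50)*24)/7 = (718 - 1*(-2400))/7 = (718 + 2400)/7 = (⅐)*3118 = 3118/7 ≈ 445.43)
√(g + w(k(S(-1, -5)))) = √(3118/7 + (-17 - 7)) = √(3118/7 - 24) = √(2950/7) = 5*√826/7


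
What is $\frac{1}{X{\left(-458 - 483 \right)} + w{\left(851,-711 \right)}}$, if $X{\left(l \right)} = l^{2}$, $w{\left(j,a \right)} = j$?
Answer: $\frac{1}{886332} \approx 1.1282 \cdot 10^{-6}$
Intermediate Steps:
$\frac{1}{X{\left(-458 - 483 \right)} + w{\left(851,-711 \right)}} = \frac{1}{\left(-458 - 483\right)^{2} + 851} = \frac{1}{\left(-941\right)^{2} + 851} = \frac{1}{885481 + 851} = \frac{1}{886332}$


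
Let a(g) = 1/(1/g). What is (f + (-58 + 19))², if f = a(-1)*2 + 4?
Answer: 1369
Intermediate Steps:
a(g) = g
f = 2 (f = -1*2 + 4 = -2 + 4 = 2)
(f + (-58 + 19))² = (2 + (-58 + 19))² = (2 - 39)² = (-37)² = 1369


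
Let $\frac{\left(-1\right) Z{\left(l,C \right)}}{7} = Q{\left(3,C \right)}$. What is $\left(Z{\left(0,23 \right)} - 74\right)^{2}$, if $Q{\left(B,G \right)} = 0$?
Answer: $5476$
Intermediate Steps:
$Z{\left(l,C \right)} = 0$ ($Z{\left(l,C \right)} = \left(-7\right) 0 = 0$)
$\left(Z{\left(0,23 \right)} - 74\right)^{2} = \left(0 - 74\right)^{2} = \left(-74\right)^{2} = 5476$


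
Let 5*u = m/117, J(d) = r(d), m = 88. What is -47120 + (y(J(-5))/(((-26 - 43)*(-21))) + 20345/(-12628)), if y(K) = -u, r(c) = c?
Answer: -72057786375727/1529187660 ≈ -47122.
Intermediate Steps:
J(d) = d
u = 88/585 (u = (88/117)/5 = (88*(1/117))/5 = (1/5)*(88/117) = 88/585 ≈ 0.15043)
y(K) = -88/585 (y(K) = -1*88/585 = -88/585)
-47120 + (y(J(-5))/(((-26 - 43)*(-21))) + 20345/(-12628)) = -47120 + (-88*(-1/(21*(-26 - 43)))/585 + 20345/(-12628)) = -47120 + (-88/(585*((-69*(-21)))) + 20345*(-1/12628)) = -47120 + (-88/585/1449 - 20345/12628) = -47120 + (-88/585*1/1449 - 20345/12628) = -47120 + (-88/847665 - 20345/12628) = -47120 - 2463836527/1529187660 = -72057786375727/1529187660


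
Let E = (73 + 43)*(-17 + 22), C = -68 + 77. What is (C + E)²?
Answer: 346921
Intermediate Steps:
C = 9
E = 580 (E = 116*5 = 580)
(C + E)² = (9 + 580)² = 589² = 346921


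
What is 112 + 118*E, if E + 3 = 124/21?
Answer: 9550/21 ≈ 454.76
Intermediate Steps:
E = 61/21 (E = -3 + 124/21 = 61/21 ≈ 2.9048)
112 + 118*E = 112 + 118*(61/21) = 112 + 7198/21 = 9550/21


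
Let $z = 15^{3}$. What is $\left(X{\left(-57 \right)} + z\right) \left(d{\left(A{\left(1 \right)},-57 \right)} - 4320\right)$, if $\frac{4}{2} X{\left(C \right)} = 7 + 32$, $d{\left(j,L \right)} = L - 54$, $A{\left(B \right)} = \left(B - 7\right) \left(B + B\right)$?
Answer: $- \frac{30082059}{2} \approx -1.5041 \cdot 10^{7}$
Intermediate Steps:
$A{\left(B \right)} = 2 B \left(-7 + B\right)$ ($A{\left(B \right)} = \left(-7 + B\right) 2 B = 2 B \left(-7 + B\right)$)
$z = 3375$
$d{\left(j,L \right)} = -54 + L$
$X{\left(C \right)} = \frac{39}{2}$ ($X{\left(C \right)} = \frac{7 + 32}{2} = \frac{1}{2} \cdot 39 = \frac{39}{2}$)
$\left(X{\left(-57 \right)} + z\right) \left(d{\left(A{\left(1 \right)},-57 \right)} - 4320\right) = \left(\frac{39}{2} + 3375\right) \left(\left(-54 - 57\right) - 4320\right) = \frac{6789 \left(-111 - 4320\right)}{2} = \frac{6789}{2} \left(-4431\right) = - \frac{30082059}{2}$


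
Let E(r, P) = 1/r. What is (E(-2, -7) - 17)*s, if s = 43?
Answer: -1505/2 ≈ -752.50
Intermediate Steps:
(E(-2, -7) - 17)*s = (1/(-2) - 17)*43 = (-½ - 17)*43 = -35/2*43 = -1505/2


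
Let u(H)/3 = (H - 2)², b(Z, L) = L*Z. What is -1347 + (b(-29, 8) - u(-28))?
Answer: -4279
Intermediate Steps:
u(H) = 3*(-2 + H)² (u(H) = 3*(H - 2)² = 3*(-2 + H)²)
-1347 + (b(-29, 8) - u(-28)) = -1347 + (8*(-29) - 3*(-2 - 28)²) = -1347 + (-232 - 3*(-30)²) = -1347 + (-232 - 3*900) = -1347 + (-232 - 1*2700) = -1347 + (-232 - 2700) = -1347 - 2932 = -4279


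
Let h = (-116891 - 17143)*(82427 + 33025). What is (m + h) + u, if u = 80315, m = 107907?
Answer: -15474305146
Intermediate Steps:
h = -15474493368 (h = -134034*115452 = -15474493368)
(m + h) + u = (107907 - 15474493368) + 80315 = -15474385461 + 80315 = -15474305146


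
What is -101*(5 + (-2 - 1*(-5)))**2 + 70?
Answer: -6394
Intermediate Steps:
-101*(5 + (-2 - 1*(-5)))**2 + 70 = -101*(5 + (-2 + 5))**2 + 70 = -101*(5 + 3)**2 + 70 = -101*8**2 + 70 = -101*64 + 70 = -6464 + 70 = -6394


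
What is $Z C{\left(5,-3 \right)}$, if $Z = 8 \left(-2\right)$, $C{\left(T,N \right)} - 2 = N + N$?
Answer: $64$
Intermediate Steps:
$C{\left(T,N \right)} = 2 + 2 N$ ($C{\left(T,N \right)} = 2 + \left(N + N\right) = 2 + 2 N$)
$Z = -16$
$Z C{\left(5,-3 \right)} = - 16 \left(2 + 2 \left(-3\right)\right) = - 16 \left(2 - 6\right) = \left(-16\right) \left(-4\right) = 64$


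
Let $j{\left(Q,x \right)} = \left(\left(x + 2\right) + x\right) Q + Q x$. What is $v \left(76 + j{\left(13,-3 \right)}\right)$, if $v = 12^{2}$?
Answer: $-2160$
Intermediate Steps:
$v = 144$
$j{\left(Q,x \right)} = Q x + Q \left(2 + 2 x\right)$ ($j{\left(Q,x \right)} = \left(\left(2 + x\right) + x\right) Q + Q x = \left(2 + 2 x\right) Q + Q x = Q \left(2 + 2 x\right) + Q x = Q x + Q \left(2 + 2 x\right)$)
$v \left(76 + j{\left(13,-3 \right)}\right) = 144 \left(76 + 13 \left(2 + 3 \left(-3\right)\right)\right) = 144 \left(76 + 13 \left(2 - 9\right)\right) = 144 \left(76 + 13 \left(-7\right)\right) = 144 \left(76 - 91\right) = 144 \left(-15\right) = -2160$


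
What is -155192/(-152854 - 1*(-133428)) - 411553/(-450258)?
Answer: 38935634057/4373355954 ≈ 8.9029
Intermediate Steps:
-155192/(-152854 - 1*(-133428)) - 411553/(-450258) = -155192/(-152854 + 133428) - 411553*(-1/450258) = -155192/(-19426) + 411553/450258 = -155192*(-1/19426) + 411553/450258 = 77596/9713 + 411553/450258 = 38935634057/4373355954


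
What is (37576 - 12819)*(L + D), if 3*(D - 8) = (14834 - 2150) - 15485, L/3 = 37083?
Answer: 8193824290/3 ≈ 2.7313e+9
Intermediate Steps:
L = 111249 (L = 3*37083 = 111249)
D = -2777/3 (D = 8 + ((14834 - 2150) - 15485)/3 = 8 + (12684 - 15485)/3 = 8 + (1/3)*(-2801) = 8 - 2801/3 = -2777/3 ≈ -925.67)
(37576 - 12819)*(L + D) = (37576 - 12819)*(111249 - 2777/3) = 24757*(330970/3) = 8193824290/3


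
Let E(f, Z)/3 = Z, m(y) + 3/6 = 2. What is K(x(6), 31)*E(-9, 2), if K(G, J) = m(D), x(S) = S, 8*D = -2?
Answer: 9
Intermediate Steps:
D = -¼ (D = (⅛)*(-2) = -¼ ≈ -0.25000)
m(y) = 3/2 (m(y) = -½ + 2 = 3/2)
E(f, Z) = 3*Z
K(G, J) = 3/2
K(x(6), 31)*E(-9, 2) = 3*(3*2)/2 = (3/2)*6 = 9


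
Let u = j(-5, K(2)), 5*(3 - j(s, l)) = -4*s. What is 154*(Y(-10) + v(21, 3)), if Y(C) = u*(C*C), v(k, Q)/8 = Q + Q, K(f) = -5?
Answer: -8008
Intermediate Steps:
j(s, l) = 3 + 4*s/5 (j(s, l) = 3 - (-4)*s/5 = 3 + 4*s/5)
u = -1 (u = 3 + (⅘)*(-5) = 3 - 4 = -1)
v(k, Q) = 16*Q (v(k, Q) = 8*(Q + Q) = 8*(2*Q) = 16*Q)
Y(C) = -C² (Y(C) = -C*C = -C²)
154*(Y(-10) + v(21, 3)) = 154*(-1*(-10)² + 16*3) = 154*(-1*100 + 48) = 154*(-100 + 48) = 154*(-52) = -8008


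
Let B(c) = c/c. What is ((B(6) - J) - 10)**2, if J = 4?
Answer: 169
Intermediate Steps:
B(c) = 1
((B(6) - J) - 10)**2 = ((1 - 1*4) - 10)**2 = ((1 - 4) - 10)**2 = (-3 - 10)**2 = (-13)**2 = 169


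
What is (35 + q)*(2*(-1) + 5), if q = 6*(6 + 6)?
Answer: 321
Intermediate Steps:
q = 72 (q = 6*12 = 72)
(35 + q)*(2*(-1) + 5) = (35 + 72)*(2*(-1) + 5) = 107*(-2 + 5) = 107*3 = 321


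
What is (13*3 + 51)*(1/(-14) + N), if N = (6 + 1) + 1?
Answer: 4995/7 ≈ 713.57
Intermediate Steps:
N = 8 (N = 7 + 1 = 8)
(13*3 + 51)*(1/(-14) + N) = (13*3 + 51)*(1/(-14) + 8) = (39 + 51)*(-1/14 + 8) = 90*(111/14) = 4995/7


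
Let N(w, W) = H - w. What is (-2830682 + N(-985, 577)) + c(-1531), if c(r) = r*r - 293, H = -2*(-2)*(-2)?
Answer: -486037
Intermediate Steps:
H = -8 (H = 4*(-2) = -8)
c(r) = -293 + r**2 (c(r) = r**2 - 293 = -293 + r**2)
N(w, W) = -8 - w
(-2830682 + N(-985, 577)) + c(-1531) = (-2830682 + (-8 - 1*(-985))) + (-293 + (-1531)**2) = (-2830682 + (-8 + 985)) + (-293 + 2343961) = (-2830682 + 977) + 2343668 = -2829705 + 2343668 = -486037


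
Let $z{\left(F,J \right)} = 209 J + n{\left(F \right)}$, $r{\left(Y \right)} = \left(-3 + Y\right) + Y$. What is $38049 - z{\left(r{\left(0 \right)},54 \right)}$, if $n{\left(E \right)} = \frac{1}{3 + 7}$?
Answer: $\frac{267629}{10} \approx 26763.0$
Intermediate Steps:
$n{\left(E \right)} = \frac{1}{10}$
$r{\left(Y \right)} = -3 + 2 Y$
$z{\left(F,J \right)} = \frac{1}{10} + 209 J$ ($z{\left(F,J \right)} = 209 J + \frac{1}{10} = \frac{1}{10} + 209 J$)
$38049 - z{\left(r{\left(0 \right)},54 \right)} = 38049 - \left(\frac{1}{10} + 209 \cdot 54\right) = 38049 - \left(\frac{1}{10} + 11286\right) = 38049 - \frac{112861}{10} = \frac{267629}{10}$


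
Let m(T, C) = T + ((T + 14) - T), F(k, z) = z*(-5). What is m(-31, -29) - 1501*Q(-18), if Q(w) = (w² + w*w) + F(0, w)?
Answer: -1107755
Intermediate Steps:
F(k, z) = -5*z
Q(w) = -5*w + 2*w² (Q(w) = (w² + w*w) - 5*w = (w² + w²) - 5*w = 2*w² - 5*w = -5*w + 2*w²)
m(T, C) = 14 + T (m(T, C) = T + ((14 + T) - T) = T + 14 = 14 + T)
m(-31, -29) - 1501*Q(-18) = (14 - 31) - (-27018)*(-5 + 2*(-18)) = -17 - (-27018)*(-5 - 36) = -17 - (-27018)*(-41) = -17 - 1501*738 = -17 - 1107738 = -1107755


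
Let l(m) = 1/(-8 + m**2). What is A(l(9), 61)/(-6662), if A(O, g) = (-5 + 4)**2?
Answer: -1/6662 ≈ -0.00015010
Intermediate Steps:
A(O, g) = 1 (A(O, g) = (-1)**2 = 1)
A(l(9), 61)/(-6662) = 1/(-6662) = 1*(-1/6662) = -1/6662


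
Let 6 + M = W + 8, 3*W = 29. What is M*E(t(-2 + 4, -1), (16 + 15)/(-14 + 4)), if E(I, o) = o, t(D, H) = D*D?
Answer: -217/6 ≈ -36.167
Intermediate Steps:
W = 29/3 (W = (⅓)*29 = 29/3 ≈ 9.6667)
t(D, H) = D²
M = 35/3 (M = -6 + (29/3 + 8) = -6 + 53/3 = 35/3 ≈ 11.667)
M*E(t(-2 + 4, -1), (16 + 15)/(-14 + 4)) = 35*((16 + 15)/(-14 + 4))/3 = 35*(31/(-10))/3 = 35*(31*(-⅒))/3 = (35/3)*(-31/10) = -217/6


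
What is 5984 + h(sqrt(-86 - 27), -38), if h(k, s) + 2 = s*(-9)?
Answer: 6324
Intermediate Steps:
h(k, s) = -2 - 9*s (h(k, s) = -2 + s*(-9) = -2 - 9*s)
5984 + h(sqrt(-86 - 27), -38) = 5984 + (-2 - 9*(-38)) = 5984 + (-2 + 342) = 5984 + 340 = 6324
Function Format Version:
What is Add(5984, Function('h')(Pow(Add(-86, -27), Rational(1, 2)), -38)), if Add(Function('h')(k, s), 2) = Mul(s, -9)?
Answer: 6324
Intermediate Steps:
Function('h')(k, s) = Add(-2, Mul(-9, s)) (Function('h')(k, s) = Add(-2, Mul(s, -9)) = Add(-2, Mul(-9, s)))
Add(5984, Function('h')(Pow(Add(-86, -27), Rational(1, 2)), -38)) = Add(5984, Add(-2, Mul(-9, -38))) = Add(5984, Add(-2, 342)) = Add(5984, 340) = 6324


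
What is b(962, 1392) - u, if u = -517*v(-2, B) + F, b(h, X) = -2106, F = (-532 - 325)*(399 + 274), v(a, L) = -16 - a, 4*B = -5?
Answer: 567417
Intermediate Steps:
B = -5/4 (B = (¼)*(-5) = -5/4 ≈ -1.2500)
F = -576761 (F = -857*673 = -576761)
u = -569523 (u = -517*(-16 - 1*(-2)) - 576761 = -517*(-16 + 2) - 576761 = -517*(-14) - 576761 = 7238 - 576761 = -569523)
b(962, 1392) - u = -2106 - 1*(-569523) = -2106 + 569523 = 567417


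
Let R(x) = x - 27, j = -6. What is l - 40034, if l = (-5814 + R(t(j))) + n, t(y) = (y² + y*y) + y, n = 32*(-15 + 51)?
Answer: -44657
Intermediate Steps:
n = 1152 (n = 32*36 = 1152)
t(y) = y + 2*y² (t(y) = (y² + y²) + y = 2*y² + y = y + 2*y²)
R(x) = -27 + x
l = -4623 (l = (-5814 + (-27 - 6*(1 + 2*(-6)))) + 1152 = (-5814 + (-27 - 6*(1 - 12))) + 1152 = (-5814 + (-27 - 6*(-11))) + 1152 = (-5814 + (-27 + 66)) + 1152 = (-5814 + 39) + 1152 = -5775 + 1152 = -4623)
l - 40034 = -4623 - 40034 = -44657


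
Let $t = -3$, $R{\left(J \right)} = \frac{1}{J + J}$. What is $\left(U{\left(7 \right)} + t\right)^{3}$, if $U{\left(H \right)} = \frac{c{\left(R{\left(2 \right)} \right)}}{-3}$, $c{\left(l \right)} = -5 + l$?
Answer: $- \frac{4913}{1728} \approx -2.8432$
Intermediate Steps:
$R{\left(J \right)} = \frac{1}{2 J}$
$U{\left(H \right)} = \frac{19}{12}$ ($U{\left(H \right)} = \frac{-5 + \frac{1}{2 \cdot 2}}{-3} = \left(-5 + \frac{1}{2} \cdot \frac{1}{2}\right) \left(- \frac{1}{3}\right) = \left(-5 + \frac{1}{4}\right) \left(- \frac{1}{3}\right) = \left(- \frac{19}{4}\right) \left(- \frac{1}{3}\right) = \frac{19}{12}$)
$\left(U{\left(7 \right)} + t\right)^{3} = \left(\frac{19}{12} - 3\right)^{3} = \left(- \frac{17}{12}\right)^{3} = - \frac{4913}{1728}$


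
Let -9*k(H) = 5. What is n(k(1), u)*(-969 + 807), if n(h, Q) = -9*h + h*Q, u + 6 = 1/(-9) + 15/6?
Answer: -1135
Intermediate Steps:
u = -65/18 (u = -6 + (1/(-9) + 15/6) = -6 + (1*(-1/9) + 15*(1/6)) = -6 + (-1/9 + 5/2) = -6 + 43/18 = -65/18 ≈ -3.6111)
k(H) = -5/9 (k(H) = -1/9*5 = -5/9)
n(h, Q) = -9*h + Q*h
n(k(1), u)*(-969 + 807) = (-5*(-9 - 65/18)/9)*(-969 + 807) = -5/9*(-227/18)*(-162) = (1135/162)*(-162) = -1135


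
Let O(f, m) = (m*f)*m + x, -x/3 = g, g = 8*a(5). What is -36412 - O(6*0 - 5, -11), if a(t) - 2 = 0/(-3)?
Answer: -35759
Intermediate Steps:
a(t) = 2 (a(t) = 2 + 0/(-3) = 2 + 0*(-⅓) = 2 + 0 = 2)
g = 16 (g = 8*2 = 16)
x = -48 (x = -3*16 = -48)
O(f, m) = -48 + f*m² (O(f, m) = (m*f)*m - 48 = (f*m)*m - 48 = f*m² - 48 = -48 + f*m²)
-36412 - O(6*0 - 5, -11) = -36412 - (-48 + (6*0 - 5)*(-11)²) = -36412 - (-48 + (0 - 5)*121) = -36412 - (-48 - 5*121) = -36412 - (-48 - 605) = -36412 - 1*(-653) = -36412 + 653 = -35759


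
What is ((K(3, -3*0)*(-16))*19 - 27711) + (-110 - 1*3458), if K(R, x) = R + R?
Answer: -33103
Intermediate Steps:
K(R, x) = 2*R
((K(3, -3*0)*(-16))*19 - 27711) + (-110 - 1*3458) = (((2*3)*(-16))*19 - 27711) + (-110 - 1*3458) = ((6*(-16))*19 - 27711) + (-110 - 3458) = (-96*19 - 27711) - 3568 = (-1824 - 27711) - 3568 = -29535 - 3568 = -33103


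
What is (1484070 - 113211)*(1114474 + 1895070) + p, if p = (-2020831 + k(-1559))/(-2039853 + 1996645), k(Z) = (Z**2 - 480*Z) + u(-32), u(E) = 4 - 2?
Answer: 44565384486263899/10802 ≈ 4.1257e+12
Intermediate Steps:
u(E) = 2
k(Z) = 2 + Z**2 - 480*Z (k(Z) = (Z**2 - 480*Z) + 2 = 2 + Z**2 - 480*Z)
p = -289493/10802 (p = (-2020831 + (2 + (-1559)**2 - 480*(-1559)))/(-2039853 + 1996645) = (-2020831 + (2 + 2430481 + 748320))/(-43208) = (-2020831 + 3178803)*(-1/43208) = 1157972*(-1/43208) = -289493/10802 ≈ -26.800)
(1484070 - 113211)*(1114474 + 1895070) + p = (1484070 - 113211)*(1114474 + 1895070) - 289493/10802 = 1370859*3009544 - 289493/10802 = 4125660478296 - 289493/10802 = 44565384486263899/10802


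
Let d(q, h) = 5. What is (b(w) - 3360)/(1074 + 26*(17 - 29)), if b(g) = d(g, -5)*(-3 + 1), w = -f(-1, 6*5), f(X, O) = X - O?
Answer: -1685/381 ≈ -4.4226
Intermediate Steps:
w = 31 (w = -(-1 - 6*5) = -(-1 - 1*30) = -(-1 - 30) = -1*(-31) = 31)
b(g) = -10 (b(g) = 5*(-3 + 1) = 5*(-2) = -10)
(b(w) - 3360)/(1074 + 26*(17 - 29)) = (-10 - 3360)/(1074 + 26*(17 - 29)) = -3370/(1074 + 26*(-12)) = -3370/(1074 - 312) = -3370/762 = -3370*1/762 = -1685/381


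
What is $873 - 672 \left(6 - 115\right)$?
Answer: $74121$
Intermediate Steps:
$873 - 672 \left(6 - 115\right) = 873 - -73248 = 873 + 73248 = 74121$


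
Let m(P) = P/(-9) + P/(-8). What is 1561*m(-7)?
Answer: 185759/72 ≈ 2580.0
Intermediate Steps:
m(P) = -17*P/72 (m(P) = P*(-⅑) + P*(-⅛) = -P/9 - P/8 = -17*P/72)
1561*m(-7) = 1561*(-17/72*(-7)) = 1561*(119/72) = 185759/72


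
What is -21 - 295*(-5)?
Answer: 1454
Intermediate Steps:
-21 - 295*(-5) = -21 - 59*(-25) = -21 + 1475 = 1454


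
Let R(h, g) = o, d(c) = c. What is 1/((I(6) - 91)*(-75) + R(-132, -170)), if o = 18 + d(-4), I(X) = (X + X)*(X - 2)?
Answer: 1/3239 ≈ 0.00030874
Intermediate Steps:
I(X) = 2*X*(-2 + X) (I(X) = (2*X)*(-2 + X) = 2*X*(-2 + X))
o = 14 (o = 18 - 4 = 14)
R(h, g) = 14
1/((I(6) - 91)*(-75) + R(-132, -170)) = 1/((2*6*(-2 + 6) - 91)*(-75) + 14) = 1/((2*6*4 - 91)*(-75) + 14) = 1/((48 - 91)*(-75) + 14) = 1/(-43*(-75) + 14) = 1/(3225 + 14) = 1/3239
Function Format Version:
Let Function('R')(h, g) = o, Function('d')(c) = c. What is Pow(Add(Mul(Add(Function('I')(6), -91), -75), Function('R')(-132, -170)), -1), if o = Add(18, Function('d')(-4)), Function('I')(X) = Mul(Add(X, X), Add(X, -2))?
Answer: Rational(1, 3239) ≈ 0.00030874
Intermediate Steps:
Function('I')(X) = Mul(2, X, Add(-2, X)) (Function('I')(X) = Mul(Mul(2, X), Add(-2, X)) = Mul(2, X, Add(-2, X)))
o = 14 (o = Add(18, -4) = 14)
Function('R')(h, g) = 14
Pow(Add(Mul(Add(Function('I')(6), -91), -75), Function('R')(-132, -170)), -1) = Pow(Add(Mul(Add(Mul(2, 6, Add(-2, 6)), -91), -75), 14), -1) = Pow(Add(Mul(Add(Mul(2, 6, 4), -91), -75), 14), -1) = Pow(Add(Mul(Add(48, -91), -75), 14), -1) = Pow(Add(Mul(-43, -75), 14), -1) = Pow(Add(3225, 14), -1) = Pow(3239, -1) = Rational(1, 3239)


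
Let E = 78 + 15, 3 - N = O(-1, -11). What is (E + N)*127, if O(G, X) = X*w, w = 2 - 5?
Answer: 8001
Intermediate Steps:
w = -3
O(G, X) = -3*X (O(G, X) = X*(-3) = -3*X)
N = -30 (N = 3 - (-3)*(-11) = 3 - 1*33 = 3 - 33 = -30)
E = 93
(E + N)*127 = (93 - 30)*127 = 63*127 = 8001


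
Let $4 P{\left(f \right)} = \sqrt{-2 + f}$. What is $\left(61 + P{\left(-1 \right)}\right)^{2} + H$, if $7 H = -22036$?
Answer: $\frac{9165}{16} + \frac{61 i \sqrt{3}}{2} \approx 572.81 + 52.828 i$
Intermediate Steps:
$H = -3148$ ($H = \frac{1}{7} \left(-22036\right) = -3148$)
$P{\left(f \right)} = \frac{\sqrt{-2 + f}}{4}$
$\left(61 + P{\left(-1 \right)}\right)^{2} + H = \left(61 + \frac{\sqrt{-2 - 1}}{4}\right)^{2} - 3148 = \left(61 + \frac{\sqrt{-3}}{4}\right)^{2} - 3148 = \left(61 + \frac{i \sqrt{3}}{4}\right)^{2} - 3148 = -3148 + \left(61 + \frac{i \sqrt{3}}{4}\right)^{2}$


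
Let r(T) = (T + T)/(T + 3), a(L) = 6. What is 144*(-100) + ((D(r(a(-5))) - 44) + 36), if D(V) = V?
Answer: -43220/3 ≈ -14407.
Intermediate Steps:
r(T) = 2*T/(3 + T) (r(T) = (2*T)/(3 + T) = 2*T/(3 + T))
144*(-100) + ((D(r(a(-5))) - 44) + 36) = 144*(-100) + ((2*6/(3 + 6) - 44) + 36) = -14400 + ((2*6/9 - 44) + 36) = -14400 + ((2*6*(⅑) - 44) + 36) = -14400 + ((4/3 - 44) + 36) = -14400 + (-128/3 + 36) = -14400 - 20/3 = -43220/3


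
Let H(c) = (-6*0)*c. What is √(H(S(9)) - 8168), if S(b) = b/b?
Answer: 2*I*√2042 ≈ 90.377*I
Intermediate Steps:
S(b) = 1
H(c) = 0 (H(c) = 0*c = 0)
√(H(S(9)) - 8168) = √(0 - 8168) = √(-8168) = 2*I*√2042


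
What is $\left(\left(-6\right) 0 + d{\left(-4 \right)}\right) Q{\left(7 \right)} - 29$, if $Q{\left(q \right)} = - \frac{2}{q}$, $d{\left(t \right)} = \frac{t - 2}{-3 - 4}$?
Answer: $- \frac{1433}{49} \approx -29.245$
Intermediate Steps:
$d{\left(t \right)} = \frac{2}{7} - \frac{t}{7}$ ($d{\left(t \right)} = \frac{-2 + t}{-7} = \left(-2 + t\right) \left(- \frac{1}{7}\right) = \frac{2}{7} - \frac{t}{7}$)
$\left(\left(-6\right) 0 + d{\left(-4 \right)}\right) Q{\left(7 \right)} - 29 = \left(\left(-6\right) 0 + \left(\frac{2}{7} - - \frac{4}{7}\right)\right) \left(- \frac{2}{7}\right) - 29 = \left(0 + \left(\frac{2}{7} + \frac{4}{7}\right)\right) \left(\left(-2\right) \frac{1}{7}\right) - 29 = \left(0 + \frac{6}{7}\right) \left(- \frac{2}{7}\right) - 29 = \frac{6}{7} \left(- \frac{2}{7}\right) - 29 = - \frac{12}{49} - 29 = - \frac{1433}{49}$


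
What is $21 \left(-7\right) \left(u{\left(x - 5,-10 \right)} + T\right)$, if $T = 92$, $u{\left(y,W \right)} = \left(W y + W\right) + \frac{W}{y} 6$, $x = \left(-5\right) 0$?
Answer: $-21168$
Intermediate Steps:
$x = 0$
$u{\left(y,W \right)} = W + W y + \frac{6 W}{y}$ ($u{\left(y,W \right)} = \left(W + W y\right) + \frac{6 W}{y} = W + W y + \frac{6 W}{y}$)
$21 \left(-7\right) \left(u{\left(x - 5,-10 \right)} + T\right) = 21 \left(-7\right) \left(- \frac{10 \left(6 + \left(0 - 5\right) \left(1 + \left(0 - 5\right)\right)\right)}{0 - 5} + 92\right) = - 147 \left(- \frac{10 \left(6 + \left(0 - 5\right) \left(1 + \left(0 - 5\right)\right)\right)}{0 - 5} + 92\right) = - 147 \left(- \frac{10 \left(6 - 5 \left(1 - 5\right)\right)}{-5} + 92\right) = - 147 \left(\left(-10\right) \left(- \frac{1}{5}\right) \left(6 - -20\right) + 92\right) = - 147 \left(\left(-10\right) \left(- \frac{1}{5}\right) \left(6 + 20\right) + 92\right) = - 147 \left(\left(-10\right) \left(- \frac{1}{5}\right) 26 + 92\right) = - 147 \left(52 + 92\right) = \left(-147\right) 144 = -21168$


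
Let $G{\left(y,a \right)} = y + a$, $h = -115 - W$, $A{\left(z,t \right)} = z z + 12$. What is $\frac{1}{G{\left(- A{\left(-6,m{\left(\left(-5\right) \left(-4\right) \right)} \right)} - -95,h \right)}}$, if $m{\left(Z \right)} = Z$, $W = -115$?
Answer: $\frac{1}{47} \approx 0.021277$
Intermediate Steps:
$A{\left(z,t \right)} = 12 + z^{2}$ ($A{\left(z,t \right)} = z^{2} + 12 = 12 + z^{2}$)
$h = 0$ ($h = -115 - -115 = -115 + 115 = 0$)
$G{\left(y,a \right)} = a + y$
$\frac{1}{G{\left(- A{\left(-6,m{\left(\left(-5\right) \left(-4\right) \right)} \right)} - -95,h \right)}} = \frac{1}{0 - -47} = \frac{1}{0 + \left(- (12 + 36) + 95\right)} = \frac{1}{0 + \left(\left(-1\right) 48 + 95\right)} = \frac{1}{0 + \left(-48 + 95\right)} = \frac{1}{0 + 47} = \frac{1}{47}$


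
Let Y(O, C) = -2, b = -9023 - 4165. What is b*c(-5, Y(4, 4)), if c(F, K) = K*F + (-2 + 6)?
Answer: -184632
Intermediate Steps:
b = -13188
c(F, K) = 4 + F*K (c(F, K) = F*K + 4 = 4 + F*K)
b*c(-5, Y(4, 4)) = -13188*(4 - 5*(-2)) = -13188*(4 + 10) = -13188*14 = -184632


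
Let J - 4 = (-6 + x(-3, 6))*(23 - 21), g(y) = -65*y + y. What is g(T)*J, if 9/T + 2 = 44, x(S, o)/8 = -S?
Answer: -3840/7 ≈ -548.57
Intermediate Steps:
x(S, o) = -8*S (x(S, o) = 8*(-S) = -8*S)
T = 3/14 (T = 9/(-2 + 44) = 9/42 = 9*(1/42) = 3/14 ≈ 0.21429)
g(y) = -64*y
J = 40 (J = 4 + (-6 - 8*(-3))*(23 - 21) = 4 + (-6 + 24)*2 = 4 + 18*2 = 4 + 36 = 40)
g(T)*J = -64*3/14*40 = -96/7*40 = -3840/7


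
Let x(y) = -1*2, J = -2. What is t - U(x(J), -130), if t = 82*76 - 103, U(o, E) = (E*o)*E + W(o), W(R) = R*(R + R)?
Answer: 39921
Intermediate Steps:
x(y) = -2
W(R) = 2*R**2 (W(R) = R*(2*R) = 2*R**2)
U(o, E) = 2*o**2 + o*E**2 (U(o, E) = (E*o)*E + 2*o**2 = o*E**2 + 2*o**2 = 2*o**2 + o*E**2)
t = 6129 (t = 6232 - 103 = 6129)
t - U(x(J), -130) = 6129 - (-2)*((-130)**2 + 2*(-2)) = 6129 - (-2)*(16900 - 4) = 6129 - (-2)*16896 = 6129 - 1*(-33792) = 6129 + 33792 = 39921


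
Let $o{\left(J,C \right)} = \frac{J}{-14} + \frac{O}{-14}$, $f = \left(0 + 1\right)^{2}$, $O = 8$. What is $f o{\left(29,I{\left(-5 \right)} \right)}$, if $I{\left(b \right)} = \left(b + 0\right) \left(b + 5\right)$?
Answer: $- \frac{37}{14} \approx -2.6429$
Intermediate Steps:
$f = 1$ ($f = 1^{2} = 1$)
$I{\left(b \right)} = b \left(5 + b\right)$
$o{\left(J,C \right)} = - \frac{4}{7} - \frac{J}{14}$ ($o{\left(J,C \right)} = \frac{J}{-14} + \frac{8}{-14} = J \left(- \frac{1}{14}\right) + 8 \left(- \frac{1}{14}\right) = - \frac{J}{14} - \frac{4}{7} = - \frac{4}{7} - \frac{J}{14}$)
$f o{\left(29,I{\left(-5 \right)} \right)} = 1 \left(- \frac{4}{7} - \frac{29}{14}\right) = 1 \left(- \frac{37}{14}\right) = - \frac{37}{14}$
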